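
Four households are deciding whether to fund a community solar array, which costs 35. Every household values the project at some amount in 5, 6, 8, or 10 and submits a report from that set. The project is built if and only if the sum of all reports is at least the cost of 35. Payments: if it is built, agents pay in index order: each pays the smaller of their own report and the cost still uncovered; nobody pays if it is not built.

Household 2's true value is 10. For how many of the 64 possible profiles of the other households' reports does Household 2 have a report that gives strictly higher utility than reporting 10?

Others report (8, 10, 10): truth gives 0; report 8 gives 2 > 0. Violating.
Others report (10, 8, 10): truth gives 0; report 8 gives 2 > 0. Violating.
Others report (10, 10, 8): truth gives 0; report 8 gives 2 > 0. Violating.
Others report (10, 10, 10): truth gives 0; report 5 gives 5 > 0. Violating.
Others report (5, 5, 5): truth gives 0; no alternative beats it.
Others report (5, 5, 6): truth gives 0; no alternative beats it.
(Checking all 64 profiles: 4 have a profitable deviation, 60 do not.)

4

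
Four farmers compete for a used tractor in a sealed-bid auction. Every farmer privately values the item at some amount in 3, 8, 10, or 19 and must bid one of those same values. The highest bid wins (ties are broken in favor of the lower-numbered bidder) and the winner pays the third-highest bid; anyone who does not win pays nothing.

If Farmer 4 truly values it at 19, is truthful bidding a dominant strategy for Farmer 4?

Yes

Check each profile of the others' bids and compare truth against every alternative bid.
Others bid (3, 3, 10): truth gives 16, best alternative gives 0.
Others bid (3, 10, 3): truth gives 16, best alternative gives 0.
Others bid (10, 3, 3): truth gives 16, best alternative gives 0.
Others bid (3, 8, 10): truth gives 11, best alternative gives 0.
Others bid (3, 10, 8): truth gives 11, best alternative gives 0.
Others bid (8, 3, 10): truth gives 11, best alternative gives 0.
(Remaining 58 profiles checked similarly; truth is weakly best in each.)
In every case the truthful bid is at least as good as any alternative, so it is a dominant strategy.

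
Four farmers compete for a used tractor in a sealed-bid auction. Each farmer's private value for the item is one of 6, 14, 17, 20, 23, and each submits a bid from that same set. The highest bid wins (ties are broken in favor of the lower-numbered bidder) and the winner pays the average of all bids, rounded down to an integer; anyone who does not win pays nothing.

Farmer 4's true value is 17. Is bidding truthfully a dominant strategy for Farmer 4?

No

Consider the case where Farmer 1 bids 6, Farmer 2 bids 6 and Farmer 3 bids 17.
Truthful bid 17: loses, pays 0, utility 0.
Bid 20 instead: wins, pays 12, utility 17 - 12 = 5.
Since 5 > 0, bidding 20 is strictly better here, so truthful bidding is not dominant.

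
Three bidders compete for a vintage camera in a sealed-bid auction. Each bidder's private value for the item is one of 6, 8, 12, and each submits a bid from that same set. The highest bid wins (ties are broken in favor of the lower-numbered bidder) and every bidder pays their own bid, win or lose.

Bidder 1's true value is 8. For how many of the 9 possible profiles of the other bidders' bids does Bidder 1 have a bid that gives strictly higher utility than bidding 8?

6

Others bid (6, 6): truth gives 0; bid 6 gives 2 > 0. Violating.
Others bid (6, 12): truth gives -8; bid 12 gives -4 > -8. Violating.
Others bid (8, 12): truth gives -8; bid 12 gives -4 > -8. Violating.
Others bid (12, 6): truth gives -8; bid 12 gives -4 > -8. Violating.
Others bid (6, 8): truth gives 0; no alternative beats it.
Others bid (8, 6): truth gives 0; no alternative beats it.
(Checking all 9 profiles: 6 have a profitable deviation, 3 do not.)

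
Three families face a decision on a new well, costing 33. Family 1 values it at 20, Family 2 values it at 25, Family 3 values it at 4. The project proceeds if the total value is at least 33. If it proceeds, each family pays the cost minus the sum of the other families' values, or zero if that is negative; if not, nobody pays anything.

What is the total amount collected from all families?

Total value 49 ≥ cost 33, so it is built.
Family 1: others sum to 29; max(0, 33 - 29) = 4.
Family 2: others sum to 24; max(0, 33 - 24) = 9.
Family 3: others sum to 45; max(0, 33 - 45) = 0.
Total collected = 4 + 9 + 0 = 13.

13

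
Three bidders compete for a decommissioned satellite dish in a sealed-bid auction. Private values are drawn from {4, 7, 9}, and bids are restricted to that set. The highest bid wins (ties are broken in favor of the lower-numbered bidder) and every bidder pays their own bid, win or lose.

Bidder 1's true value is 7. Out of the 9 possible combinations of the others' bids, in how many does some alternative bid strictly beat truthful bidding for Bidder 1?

6

Others bid (4, 4): truth gives 0; bid 4 gives 3 > 0. Violating.
Others bid (4, 9): truth gives -7; bid 9 gives -2 > -7. Violating.
Others bid (7, 9): truth gives -7; bid 9 gives -2 > -7. Violating.
Others bid (9, 4): truth gives -7; bid 9 gives -2 > -7. Violating.
Others bid (4, 7): truth gives 0; no alternative beats it.
Others bid (7, 4): truth gives 0; no alternative beats it.
(Checking all 9 profiles: 6 have a profitable deviation, 3 do not.)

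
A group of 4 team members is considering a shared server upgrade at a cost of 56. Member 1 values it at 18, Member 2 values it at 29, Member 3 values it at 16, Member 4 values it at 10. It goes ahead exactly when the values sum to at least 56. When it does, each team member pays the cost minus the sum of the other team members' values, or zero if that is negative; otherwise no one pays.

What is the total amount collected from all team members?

Total value 73 ≥ cost 56, so it is built.
Member 1: others sum to 55; max(0, 56 - 55) = 1.
Member 2: others sum to 44; max(0, 56 - 44) = 12.
Member 3: others sum to 57; max(0, 56 - 57) = 0.
Member 4: others sum to 63; max(0, 56 - 63) = 0.
Total collected = 1 + 12 + 0 + 0 = 13.

13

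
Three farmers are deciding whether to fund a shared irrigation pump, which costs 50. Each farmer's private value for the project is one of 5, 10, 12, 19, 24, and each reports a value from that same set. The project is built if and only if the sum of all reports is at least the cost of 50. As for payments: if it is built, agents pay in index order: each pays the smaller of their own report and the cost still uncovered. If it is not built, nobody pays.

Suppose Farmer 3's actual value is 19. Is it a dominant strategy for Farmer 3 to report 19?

Yes

Check each profile of the others' reports and compare truth against every alternative report.
Others report (24, 24): truth gives 17, best alternative gives 17.
Others report (19, 24): truth gives 12, best alternative gives 12.
Others report (24, 19): truth gives 12, best alternative gives 12.
Others report (19, 19): truth gives 7, best alternative gives 7.
Others report (12, 24): truth gives 5, best alternative gives 5.
Others report (24, 12): truth gives 5, best alternative gives 5.
(Remaining 19 profiles checked similarly; truth is weakly best in each.)
In every case the truthful report is at least as good as any alternative, so it is a dominant strategy.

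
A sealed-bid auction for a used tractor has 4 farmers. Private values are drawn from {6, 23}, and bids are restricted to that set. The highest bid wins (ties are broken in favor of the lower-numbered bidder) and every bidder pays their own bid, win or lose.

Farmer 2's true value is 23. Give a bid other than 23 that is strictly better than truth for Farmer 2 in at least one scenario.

Suppose Farmer 1 bids 23, Farmer 3 bids 6 and Farmer 4 bids 6.
Bid 23: loses but pays 23, utility -23.
Bid 6: loses but pays 6, utility -6.
So bidding 6 beats truth here (-6 > -23).

6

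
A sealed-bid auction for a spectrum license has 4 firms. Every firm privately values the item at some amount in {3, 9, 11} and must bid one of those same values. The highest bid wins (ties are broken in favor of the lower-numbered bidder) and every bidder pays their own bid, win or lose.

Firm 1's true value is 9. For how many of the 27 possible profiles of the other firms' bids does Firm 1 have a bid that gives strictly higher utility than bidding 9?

Others bid (3, 3, 3): truth gives 0; bid 3 gives 6 > 0. Violating.
Others bid (3, 3, 11): truth gives -9; bid 11 gives -2 > -9. Violating.
Others bid (3, 9, 11): truth gives -9; bid 11 gives -2 > -9. Violating.
Others bid (3, 11, 3): truth gives -9; bid 11 gives -2 > -9. Violating.
Others bid (3, 3, 9): truth gives 0; no alternative beats it.
Others bid (3, 9, 3): truth gives 0; no alternative beats it.
(Checking all 27 profiles: 20 have a profitable deviation, 7 do not.)

20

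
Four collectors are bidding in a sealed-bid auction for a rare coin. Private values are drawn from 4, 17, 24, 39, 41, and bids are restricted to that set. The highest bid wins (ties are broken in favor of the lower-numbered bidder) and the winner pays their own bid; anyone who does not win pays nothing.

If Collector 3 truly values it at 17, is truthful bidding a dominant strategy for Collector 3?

Yes

Check each profile of the others' bids and compare truth against every alternative bid.
Others bid (4, 4, 4): truth gives 0, best alternative gives 0.
Others bid (4, 4, 17): truth gives 0, best alternative gives 0.
Others bid (4, 4, 24): truth gives 0, best alternative gives 0.
Others bid (4, 4, 39): truth gives 0, best alternative gives 0.
Others bid (4, 4, 41): truth gives 0, best alternative gives 0.
Others bid (4, 17, 4): truth gives 0, best alternative gives 0.
(Remaining 119 profiles checked similarly; truth is weakly best in each.)
In every case the truthful bid is at least as good as any alternative, so it is a dominant strategy.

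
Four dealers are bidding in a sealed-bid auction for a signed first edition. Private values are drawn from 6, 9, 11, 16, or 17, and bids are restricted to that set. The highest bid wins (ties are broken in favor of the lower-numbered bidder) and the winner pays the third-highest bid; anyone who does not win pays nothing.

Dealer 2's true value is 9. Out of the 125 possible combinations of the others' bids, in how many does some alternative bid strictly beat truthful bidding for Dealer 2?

9

Others bid (6, 6, 11): truth gives 0; bid 11 gives 3 > 0. Violating.
Others bid (6, 6, 16): truth gives 0; bid 16 gives 3 > 0. Violating.
Others bid (6, 6, 17): truth gives 0; bid 17 gives 3 > 0. Violating.
Others bid (6, 11, 6): truth gives 0; bid 11 gives 3 > 0. Violating.
Others bid (6, 6, 6): truth gives 3; no alternative beats it.
Others bid (6, 6, 9): truth gives 3; no alternative beats it.
(Checking all 125 profiles: 9 have a profitable deviation, 116 do not.)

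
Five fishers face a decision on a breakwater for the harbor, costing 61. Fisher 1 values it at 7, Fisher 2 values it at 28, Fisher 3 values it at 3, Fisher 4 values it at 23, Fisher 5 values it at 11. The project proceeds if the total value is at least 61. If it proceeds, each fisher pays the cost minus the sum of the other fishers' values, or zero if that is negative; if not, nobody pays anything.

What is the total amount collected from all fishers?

29

Total value 72 ≥ cost 61, so it is built.
Fisher 1: others sum to 65; max(0, 61 - 65) = 0.
Fisher 2: others sum to 44; max(0, 61 - 44) = 17.
Fisher 3: others sum to 69; max(0, 61 - 69) = 0.
Fisher 4: others sum to 49; max(0, 61 - 49) = 12.
Fisher 5: others sum to 61; max(0, 61 - 61) = 0.
Total collected = 0 + 17 + 0 + 12 + 0 = 29.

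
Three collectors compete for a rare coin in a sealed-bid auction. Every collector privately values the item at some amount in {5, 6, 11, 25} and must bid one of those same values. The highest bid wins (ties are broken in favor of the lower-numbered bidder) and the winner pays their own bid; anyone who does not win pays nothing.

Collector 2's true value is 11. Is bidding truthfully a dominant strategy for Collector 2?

No

Consider the case where Collector 1 bids 5 and Collector 3 bids 5.
Truthful bid 11: wins, pays 11, utility 11 - 11 = 0.
Bid 6 instead: wins, pays 6, utility 11 - 6 = 5.
Since 5 > 0, bidding 6 is strictly better here, so truthful bidding is not dominant.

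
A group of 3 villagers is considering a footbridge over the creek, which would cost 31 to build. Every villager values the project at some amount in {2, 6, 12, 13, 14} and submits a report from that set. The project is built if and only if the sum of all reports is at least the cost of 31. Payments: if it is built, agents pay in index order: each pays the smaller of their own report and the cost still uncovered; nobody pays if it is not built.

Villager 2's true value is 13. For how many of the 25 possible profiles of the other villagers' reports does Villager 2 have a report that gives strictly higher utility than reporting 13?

Others report (6, 13): truth gives 0; report 12 gives 1 > 0. Violating.
Others report (6, 14): truth gives 0; report 12 gives 1 > 0. Violating.
Others report (12, 12): truth gives 0; report 12 gives 1 > 0. Violating.
Others report (12, 13): truth gives 0; report 6 gives 7 > 0. Violating.
Others report (2, 2): truth gives 0; no alternative beats it.
Others report (2, 6): truth gives 0; no alternative beats it.
(Checking all 25 profiles: 13 have a profitable deviation, 12 do not.)

13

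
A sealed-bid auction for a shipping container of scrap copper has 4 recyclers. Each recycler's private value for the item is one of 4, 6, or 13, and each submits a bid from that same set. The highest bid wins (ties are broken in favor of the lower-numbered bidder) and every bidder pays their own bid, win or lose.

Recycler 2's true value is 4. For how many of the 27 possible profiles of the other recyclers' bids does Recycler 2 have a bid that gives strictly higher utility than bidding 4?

Others bid (4, 4, 4): truth gives -4; bid 6 gives -2 > -4. Violating.
Others bid (4, 4, 6): truth gives -4; bid 6 gives -2 > -4. Violating.
Others bid (4, 6, 4): truth gives -4; bid 6 gives -2 > -4. Violating.
Others bid (4, 6, 6): truth gives -4; bid 6 gives -2 > -4. Violating.
Others bid (4, 4, 13): truth gives -4; no alternative beats it.
Others bid (4, 6, 13): truth gives -4; no alternative beats it.
(Checking all 27 profiles: 4 have a profitable deviation, 23 do not.)

4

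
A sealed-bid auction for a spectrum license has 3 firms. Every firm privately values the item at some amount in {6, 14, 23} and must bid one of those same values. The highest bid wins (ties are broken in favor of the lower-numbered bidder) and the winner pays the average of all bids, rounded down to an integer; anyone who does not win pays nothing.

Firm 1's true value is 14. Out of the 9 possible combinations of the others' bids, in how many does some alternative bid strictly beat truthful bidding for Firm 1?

1

Others bid (6, 6): truth gives 6; bid 6 gives 8 > 6. Violating.
Others bid (6, 14): truth gives 3; no alternative beats it.
Others bid (6, 23): truth gives 0; no alternative beats it.
(Checking all 9 profiles: 1 has a profitable deviation, 8 do not.)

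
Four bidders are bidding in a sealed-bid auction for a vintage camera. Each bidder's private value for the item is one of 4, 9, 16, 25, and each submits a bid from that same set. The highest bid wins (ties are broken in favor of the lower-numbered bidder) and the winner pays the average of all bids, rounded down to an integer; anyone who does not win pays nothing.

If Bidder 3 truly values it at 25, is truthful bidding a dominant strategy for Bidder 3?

No

Consider the case where Bidder 1 bids 4, Bidder 2 bids 4 and Bidder 4 bids 4.
Truthful bid 25: wins, pays 9, utility 25 - 9 = 16.
Bid 9 instead: wins, pays 5, utility 25 - 5 = 20.
Since 20 > 16, bidding 9 is strictly better here, so truthful bidding is not dominant.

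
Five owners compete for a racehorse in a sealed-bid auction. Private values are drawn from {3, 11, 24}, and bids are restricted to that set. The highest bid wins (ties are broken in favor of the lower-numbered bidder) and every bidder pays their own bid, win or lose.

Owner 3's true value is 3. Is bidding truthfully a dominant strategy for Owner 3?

Check each profile of the others' bids and compare truth against every alternative bid.
Others bid (3, 3, 3, 24): truth gives -3, best alternative gives -11.
Others bid (3, 3, 11, 24): truth gives -3, best alternative gives -11.
Others bid (3, 3, 24, 3): truth gives -3, best alternative gives -11.
Others bid (3, 3, 24, 11): truth gives -3, best alternative gives -11.
Others bid (3, 3, 24, 24): truth gives -3, best alternative gives -11.
Others bid (3, 11, 3, 3): truth gives -3, best alternative gives -11.
(Remaining 75 profiles checked similarly; truth is weakly best in each.)
In every case the truthful bid is at least as good as any alternative, so it is a dominant strategy.

Yes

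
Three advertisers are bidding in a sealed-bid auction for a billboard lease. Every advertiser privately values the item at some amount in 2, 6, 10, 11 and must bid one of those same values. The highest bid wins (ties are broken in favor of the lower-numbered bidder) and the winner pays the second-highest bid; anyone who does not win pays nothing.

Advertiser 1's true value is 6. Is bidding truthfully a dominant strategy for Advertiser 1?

Check each profile of the others' bids and compare truth against every alternative bid.
Others bid (2, 2): truth gives 4, best alternative gives 4.
Others bid (2, 6): truth gives 0, best alternative gives 0.
Others bid (2, 10): truth gives 0, best alternative gives 0.
Others bid (2, 11): truth gives 0, best alternative gives 0.
Others bid (6, 2): truth gives 0, best alternative gives 0.
Others bid (6, 6): truth gives 0, best alternative gives 0.
(Remaining 10 profiles checked similarly; truth is weakly best in each.)
In every case the truthful bid is at least as good as any alternative, so it is a dominant strategy.

Yes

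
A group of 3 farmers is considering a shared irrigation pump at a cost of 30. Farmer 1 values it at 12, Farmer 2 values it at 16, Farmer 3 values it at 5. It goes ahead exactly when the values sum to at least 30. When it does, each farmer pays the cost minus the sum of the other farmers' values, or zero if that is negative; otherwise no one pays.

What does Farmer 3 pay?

2

Total value 33 ≥ cost 30, so the project is built.
The other farmers' values sum to 28.
Cost minus that sum is 30 - 28 = 2.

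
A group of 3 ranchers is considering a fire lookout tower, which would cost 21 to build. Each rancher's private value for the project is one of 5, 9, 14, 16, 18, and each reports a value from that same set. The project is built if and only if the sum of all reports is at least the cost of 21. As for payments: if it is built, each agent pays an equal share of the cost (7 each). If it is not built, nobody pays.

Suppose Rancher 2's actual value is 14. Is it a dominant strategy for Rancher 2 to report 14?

Yes

Check each profile of the others' reports and compare truth against every alternative report.
Others report (5, 5): truth gives 7, best alternative gives 7.
Others report (5, 9): truth gives 7, best alternative gives 7.
Others report (5, 14): truth gives 7, best alternative gives 7.
Others report (5, 16): truth gives 7, best alternative gives 7.
Others report (5, 18): truth gives 7, best alternative gives 7.
Others report (9, 5): truth gives 7, best alternative gives 7.
(Remaining 19 profiles checked similarly; truth is weakly best in each.)
In every case the truthful report is at least as good as any alternative, so it is a dominant strategy.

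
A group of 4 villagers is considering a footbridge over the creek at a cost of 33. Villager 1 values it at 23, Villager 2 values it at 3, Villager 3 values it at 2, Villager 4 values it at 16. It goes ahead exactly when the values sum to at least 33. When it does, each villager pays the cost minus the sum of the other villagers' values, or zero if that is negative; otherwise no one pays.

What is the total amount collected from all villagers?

Total value 44 ≥ cost 33, so it is built.
Villager 1: others sum to 21; max(0, 33 - 21) = 12.
Villager 2: others sum to 41; max(0, 33 - 41) = 0.
Villager 3: others sum to 42; max(0, 33 - 42) = 0.
Villager 4: others sum to 28; max(0, 33 - 28) = 5.
Total collected = 12 + 0 + 0 + 5 = 17.

17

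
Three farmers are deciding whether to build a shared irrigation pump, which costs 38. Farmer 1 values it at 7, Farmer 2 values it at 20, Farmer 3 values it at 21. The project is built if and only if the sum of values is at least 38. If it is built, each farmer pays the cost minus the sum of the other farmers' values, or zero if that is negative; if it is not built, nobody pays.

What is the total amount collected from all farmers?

21

Total value 48 ≥ cost 38, so it is built.
Farmer 1: others sum to 41; max(0, 38 - 41) = 0.
Farmer 2: others sum to 28; max(0, 38 - 28) = 10.
Farmer 3: others sum to 27; max(0, 38 - 27) = 11.
Total collected = 0 + 10 + 11 = 21.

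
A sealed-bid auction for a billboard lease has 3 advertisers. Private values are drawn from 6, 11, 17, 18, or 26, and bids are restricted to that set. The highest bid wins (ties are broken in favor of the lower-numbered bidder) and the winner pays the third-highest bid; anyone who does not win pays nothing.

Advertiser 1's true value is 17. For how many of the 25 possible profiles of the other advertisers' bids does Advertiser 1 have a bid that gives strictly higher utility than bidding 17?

Others bid (6, 18): truth gives 0; bid 18 gives 11 > 0. Violating.
Others bid (6, 26): truth gives 0; bid 26 gives 11 > 0. Violating.
Others bid (11, 18): truth gives 0; bid 18 gives 6 > 0. Violating.
Others bid (11, 26): truth gives 0; bid 26 gives 6 > 0. Violating.
Others bid (6, 6): truth gives 11; no alternative beats it.
Others bid (6, 11): truth gives 11; no alternative beats it.
(Checking all 25 profiles: 8 have a profitable deviation, 17 do not.)

8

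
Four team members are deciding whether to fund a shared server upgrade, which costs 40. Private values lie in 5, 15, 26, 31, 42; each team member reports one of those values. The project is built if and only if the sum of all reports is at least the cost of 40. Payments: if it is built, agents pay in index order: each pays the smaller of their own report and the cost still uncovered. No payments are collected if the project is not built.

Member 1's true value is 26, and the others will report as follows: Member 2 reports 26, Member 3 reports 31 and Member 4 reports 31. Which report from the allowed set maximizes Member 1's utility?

5

Report 5: project built, pays 5, utility 26 - 5 = 21.
Report 15: project built, pays 15, utility 26 - 15 = 11.
Report 26: project built, pays 26, utility 26 - 26 = 0.
Report 31: project built, pays 31, utility 26 - 31 = -5.
Report 42: project built, pays 40, utility 26 - 40 = -14.
The best choice is 5 with utility 21.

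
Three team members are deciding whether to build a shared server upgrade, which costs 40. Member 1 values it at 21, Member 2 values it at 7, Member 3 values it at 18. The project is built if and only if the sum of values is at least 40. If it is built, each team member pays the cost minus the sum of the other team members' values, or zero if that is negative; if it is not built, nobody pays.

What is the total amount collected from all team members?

28

Total value 46 ≥ cost 40, so it is built.
Member 1: others sum to 25; max(0, 40 - 25) = 15.
Member 2: others sum to 39; max(0, 40 - 39) = 1.
Member 3: others sum to 28; max(0, 40 - 28) = 12.
Total collected = 15 + 1 + 12 = 28.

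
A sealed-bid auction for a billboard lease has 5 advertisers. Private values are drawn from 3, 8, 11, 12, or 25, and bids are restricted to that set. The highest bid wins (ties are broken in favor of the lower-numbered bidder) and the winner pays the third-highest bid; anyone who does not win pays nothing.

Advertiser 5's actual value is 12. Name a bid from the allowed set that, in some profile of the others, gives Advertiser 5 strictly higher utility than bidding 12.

Suppose Advertiser 1 bids 3, Advertiser 2 bids 3, Advertiser 3 bids 3 and Advertiser 4 bids 12.
Bid 12: loses, pays 0, utility 0.
Bid 25: wins, pays 3, utility 12 - 3 = 9.
So bidding 25 beats truth here (9 > 0).

25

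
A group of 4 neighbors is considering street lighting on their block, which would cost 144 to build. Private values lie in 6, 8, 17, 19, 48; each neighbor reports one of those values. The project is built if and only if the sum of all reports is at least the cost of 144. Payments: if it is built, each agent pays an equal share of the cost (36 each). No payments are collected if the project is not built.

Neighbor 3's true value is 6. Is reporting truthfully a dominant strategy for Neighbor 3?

Yes

Check each profile of the others' reports and compare truth against every alternative report.
Others report (48, 48, 48): truth gives -30, best alternative gives -30.
Others report (6, 6, 6): truth gives 0, best alternative gives 0.
Others report (6, 6, 8): truth gives 0, best alternative gives 0.
Others report (6, 6, 17): truth gives 0, best alternative gives 0.
Others report (6, 6, 19): truth gives 0, best alternative gives 0.
Others report (6, 6, 48): truth gives 0, best alternative gives 0.
(Remaining 119 profiles checked similarly; truth is weakly best in each.)
In every case the truthful report is at least as good as any alternative, so it is a dominant strategy.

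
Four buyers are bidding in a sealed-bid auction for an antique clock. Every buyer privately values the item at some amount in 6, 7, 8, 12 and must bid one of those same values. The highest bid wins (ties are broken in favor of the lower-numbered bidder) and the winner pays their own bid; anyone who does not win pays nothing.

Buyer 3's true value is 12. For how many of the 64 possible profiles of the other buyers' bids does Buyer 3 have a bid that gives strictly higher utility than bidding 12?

12

Others bid (6, 6, 6): truth gives 0; bid 7 gives 5 > 0. Violating.
Others bid (6, 6, 7): truth gives 0; bid 7 gives 5 > 0. Violating.
Others bid (6, 6, 8): truth gives 0; bid 8 gives 4 > 0. Violating.
Others bid (6, 7, 6): truth gives 0; bid 8 gives 4 > 0. Violating.
Others bid (6, 6, 12): truth gives 0; no alternative beats it.
Others bid (6, 7, 12): truth gives 0; no alternative beats it.
(Checking all 64 profiles: 12 have a profitable deviation, 52 do not.)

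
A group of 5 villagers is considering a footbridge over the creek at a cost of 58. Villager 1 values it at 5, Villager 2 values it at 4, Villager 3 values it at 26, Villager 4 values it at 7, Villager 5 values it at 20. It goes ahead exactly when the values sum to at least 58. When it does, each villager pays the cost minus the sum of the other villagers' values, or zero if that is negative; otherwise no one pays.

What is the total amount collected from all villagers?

42

Total value 62 ≥ cost 58, so it is built.
Villager 1: others sum to 57; max(0, 58 - 57) = 1.
Villager 2: others sum to 58; max(0, 58 - 58) = 0.
Villager 3: others sum to 36; max(0, 58 - 36) = 22.
Villager 4: others sum to 55; max(0, 58 - 55) = 3.
Villager 5: others sum to 42; max(0, 58 - 42) = 16.
Total collected = 1 + 0 + 22 + 3 + 16 = 42.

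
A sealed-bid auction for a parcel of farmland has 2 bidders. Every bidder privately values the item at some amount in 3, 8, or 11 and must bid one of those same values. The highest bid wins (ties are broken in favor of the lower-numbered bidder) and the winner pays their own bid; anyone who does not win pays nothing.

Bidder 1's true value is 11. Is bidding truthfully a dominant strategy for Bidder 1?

No

Consider the case where Bidder 2 bids 3.
Truthful bid 11: wins, pays 11, utility 11 - 11 = 0.
Bid 3 instead: wins, pays 3, utility 11 - 3 = 8.
Since 8 > 0, bidding 3 is strictly better here, so truthful bidding is not dominant.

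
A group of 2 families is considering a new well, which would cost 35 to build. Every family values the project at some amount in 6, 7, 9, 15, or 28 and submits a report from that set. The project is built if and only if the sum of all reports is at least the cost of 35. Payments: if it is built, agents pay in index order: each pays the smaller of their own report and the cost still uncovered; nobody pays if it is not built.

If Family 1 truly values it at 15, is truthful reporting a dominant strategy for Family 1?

Consider the case where Family 2 reports 28.
Truthful report 15: project built, pays 15, utility 15 - 15 = 0.
Report 7 instead: project built, pays 7, utility 15 - 7 = 8.
Since 8 > 0, reporting 7 is strictly better here, so truthful reporting is not dominant.

No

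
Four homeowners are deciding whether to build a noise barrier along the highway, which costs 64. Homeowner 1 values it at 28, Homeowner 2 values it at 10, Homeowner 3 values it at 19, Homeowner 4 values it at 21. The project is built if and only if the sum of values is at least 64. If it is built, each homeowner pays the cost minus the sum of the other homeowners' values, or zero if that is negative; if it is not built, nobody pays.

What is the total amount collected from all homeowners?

26

Total value 78 ≥ cost 64, so it is built.
Homeowner 1: others sum to 50; max(0, 64 - 50) = 14.
Homeowner 2: others sum to 68; max(0, 64 - 68) = 0.
Homeowner 3: others sum to 59; max(0, 64 - 59) = 5.
Homeowner 4: others sum to 57; max(0, 64 - 57) = 7.
Total collected = 14 + 0 + 5 + 7 = 26.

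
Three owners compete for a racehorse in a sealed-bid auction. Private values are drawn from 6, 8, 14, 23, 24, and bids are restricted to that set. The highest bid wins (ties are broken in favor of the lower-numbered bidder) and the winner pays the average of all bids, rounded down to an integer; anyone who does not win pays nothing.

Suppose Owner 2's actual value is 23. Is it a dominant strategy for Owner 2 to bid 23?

Consider the case where Owner 1 bids 6 and Owner 3 bids 6.
Truthful bid 23: wins, pays 11, utility 23 - 11 = 12.
Bid 8 instead: wins, pays 6, utility 23 - 6 = 17.
Since 17 > 12, bidding 8 is strictly better here, so truthful bidding is not dominant.

No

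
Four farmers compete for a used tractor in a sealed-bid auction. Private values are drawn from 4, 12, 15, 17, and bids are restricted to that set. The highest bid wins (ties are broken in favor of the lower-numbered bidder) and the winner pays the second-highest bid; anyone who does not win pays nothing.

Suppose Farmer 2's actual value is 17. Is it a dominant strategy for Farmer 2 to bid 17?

Check each profile of the others' bids and compare truth against every alternative bid.
Others bid (15, 4, 4): truth gives 2, best alternative gives 0.
Others bid (15, 4, 12): truth gives 2, best alternative gives 0.
Others bid (15, 4, 15): truth gives 2, best alternative gives 0.
Others bid (15, 12, 4): truth gives 2, best alternative gives 0.
Others bid (15, 12, 12): truth gives 2, best alternative gives 0.
Others bid (15, 12, 15): truth gives 2, best alternative gives 0.
(Remaining 58 profiles checked similarly; truth is weakly best in each.)
In every case the truthful bid is at least as good as any alternative, so it is a dominant strategy.

Yes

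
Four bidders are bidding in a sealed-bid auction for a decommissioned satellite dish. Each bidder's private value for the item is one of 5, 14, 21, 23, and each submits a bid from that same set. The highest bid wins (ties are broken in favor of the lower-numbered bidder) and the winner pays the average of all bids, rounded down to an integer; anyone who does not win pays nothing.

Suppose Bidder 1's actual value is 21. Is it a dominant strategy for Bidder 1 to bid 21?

Consider the case where Bidder 2 bids 5, Bidder 3 bids 5 and Bidder 4 bids 5.
Truthful bid 21: wins, pays 9, utility 21 - 9 = 12.
Bid 5 instead: wins, pays 5, utility 21 - 5 = 16.
Since 16 > 12, bidding 5 is strictly better here, so truthful bidding is not dominant.

No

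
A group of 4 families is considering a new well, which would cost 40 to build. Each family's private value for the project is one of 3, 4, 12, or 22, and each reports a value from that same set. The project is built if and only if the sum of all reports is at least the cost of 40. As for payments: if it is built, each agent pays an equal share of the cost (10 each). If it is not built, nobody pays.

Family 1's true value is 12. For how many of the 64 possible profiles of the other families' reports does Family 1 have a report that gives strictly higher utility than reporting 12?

Others report (3, 3, 12): truth gives 0; report 22 gives 2 > 0. Violating.
Others report (3, 4, 12): truth gives 0; report 22 gives 2 > 0. Violating.
Others report (3, 12, 3): truth gives 0; report 22 gives 2 > 0. Violating.
Others report (3, 12, 4): truth gives 0; report 22 gives 2 > 0. Violating.
Others report (3, 3, 3): truth gives 0; no alternative beats it.
Others report (3, 3, 4): truth gives 0; no alternative beats it.
(Checking all 64 profiles: 15 have a profitable deviation, 49 do not.)

15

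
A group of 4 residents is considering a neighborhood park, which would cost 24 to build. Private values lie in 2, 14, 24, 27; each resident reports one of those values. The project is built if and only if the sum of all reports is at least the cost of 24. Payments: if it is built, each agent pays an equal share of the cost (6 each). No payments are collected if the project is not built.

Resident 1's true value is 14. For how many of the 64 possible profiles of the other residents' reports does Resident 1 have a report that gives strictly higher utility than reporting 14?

1

Others report (2, 2, 2): truth gives 0; report 24 gives 8 > 0. Violating.
Others report (2, 2, 14): truth gives 8; no alternative beats it.
Others report (2, 2, 24): truth gives 8; no alternative beats it.
(Checking all 64 profiles: 1 has a profitable deviation, 63 do not.)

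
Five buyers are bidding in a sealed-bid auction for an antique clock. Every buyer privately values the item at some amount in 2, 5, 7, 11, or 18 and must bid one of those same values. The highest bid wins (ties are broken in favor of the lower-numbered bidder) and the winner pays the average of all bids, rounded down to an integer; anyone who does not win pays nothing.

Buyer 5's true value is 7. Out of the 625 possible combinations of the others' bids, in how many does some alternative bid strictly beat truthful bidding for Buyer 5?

55

Others bid (2, 2, 2, 2): truth gives 4; bid 5 gives 5 > 4. Violating.
Others bid (2, 2, 2, 7): truth gives 0; bid 11 gives 3 > 0. Violating.
Others bid (2, 2, 5, 7): truth gives 0; bid 11 gives 2 > 0. Violating.
Others bid (2, 2, 7, 2): truth gives 0; bid 11 gives 3 > 0. Violating.
Others bid (2, 2, 2, 5): truth gives 4; no alternative beats it.
Others bid (2, 2, 2, 11): truth gives 0; no alternative beats it.
(Checking all 625 profiles: 55 have a profitable deviation, 570 do not.)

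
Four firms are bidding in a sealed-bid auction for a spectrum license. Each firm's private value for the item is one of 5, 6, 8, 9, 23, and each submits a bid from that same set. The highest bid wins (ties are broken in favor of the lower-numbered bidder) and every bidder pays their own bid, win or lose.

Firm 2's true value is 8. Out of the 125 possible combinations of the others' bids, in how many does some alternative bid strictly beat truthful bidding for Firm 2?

111

Others bid (5, 5, 5): truth gives 0; bid 6 gives 2 > 0. Violating.
Others bid (5, 5, 6): truth gives 0; bid 6 gives 2 > 0. Violating.
Others bid (5, 5, 9): truth gives -8; bid 9 gives -1 > -8. Violating.
Others bid (5, 5, 23): truth gives -8; bid 5 gives -5 > -8. Violating.
Others bid (5, 5, 8): truth gives 0; no alternative beats it.
Others bid (5, 6, 8): truth gives 0; no alternative beats it.
(Checking all 125 profiles: 111 have a profitable deviation, 14 do not.)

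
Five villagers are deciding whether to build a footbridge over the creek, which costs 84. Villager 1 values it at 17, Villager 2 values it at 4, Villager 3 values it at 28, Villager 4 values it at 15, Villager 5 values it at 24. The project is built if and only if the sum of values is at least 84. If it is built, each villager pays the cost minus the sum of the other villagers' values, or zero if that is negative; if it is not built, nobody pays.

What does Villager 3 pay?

24

Total value 88 ≥ cost 84, so the project is built.
The other villagers' values sum to 60.
Cost minus that sum is 84 - 60 = 24.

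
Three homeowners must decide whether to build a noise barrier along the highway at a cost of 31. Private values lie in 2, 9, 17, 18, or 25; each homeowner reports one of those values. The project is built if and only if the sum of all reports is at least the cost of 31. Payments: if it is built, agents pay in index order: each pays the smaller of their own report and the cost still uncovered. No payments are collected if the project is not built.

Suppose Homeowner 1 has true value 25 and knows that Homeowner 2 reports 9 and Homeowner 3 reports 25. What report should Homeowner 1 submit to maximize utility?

Report 2: project built, pays 2, utility 25 - 2 = 23.
Report 9: project built, pays 9, utility 25 - 9 = 16.
Report 17: project built, pays 17, utility 25 - 17 = 8.
Report 18: project built, pays 18, utility 25 - 18 = 7.
Report 25: project built, pays 25, utility 25 - 25 = 0.
The best choice is 2 with utility 23.

2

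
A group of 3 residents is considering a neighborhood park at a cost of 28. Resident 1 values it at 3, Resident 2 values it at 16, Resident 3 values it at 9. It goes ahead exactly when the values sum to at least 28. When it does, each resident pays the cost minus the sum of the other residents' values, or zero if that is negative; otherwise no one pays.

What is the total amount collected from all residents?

Total value 28 ≥ cost 28, so it is built.
Resident 1: others sum to 25; max(0, 28 - 25) = 3.
Resident 2: others sum to 12; max(0, 28 - 12) = 16.
Resident 3: others sum to 19; max(0, 28 - 19) = 9.
Total collected = 3 + 16 + 9 = 28.

28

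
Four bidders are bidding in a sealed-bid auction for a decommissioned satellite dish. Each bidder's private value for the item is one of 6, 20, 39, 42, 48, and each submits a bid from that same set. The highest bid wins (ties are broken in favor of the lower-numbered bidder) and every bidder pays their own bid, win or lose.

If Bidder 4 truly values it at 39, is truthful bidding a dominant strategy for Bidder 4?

Consider the case where Bidder 1 bids 6, Bidder 2 bids 6 and Bidder 3 bids 6.
Truthful bid 39: wins, pays 39, utility 39 - 39 = 0.
Bid 20 instead: wins, pays 20, utility 39 - 20 = 19.
Since 19 > 0, bidding 20 is strictly better here, so truthful bidding is not dominant.

No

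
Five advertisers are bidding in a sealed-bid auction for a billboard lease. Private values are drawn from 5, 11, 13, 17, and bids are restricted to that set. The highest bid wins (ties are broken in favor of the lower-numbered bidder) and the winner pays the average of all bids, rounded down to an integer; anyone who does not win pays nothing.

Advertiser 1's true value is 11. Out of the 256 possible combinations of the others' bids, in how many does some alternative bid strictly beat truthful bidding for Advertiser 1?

Others bid (5, 5, 5, 5): truth gives 5; bid 5 gives 6 > 5. Violating.
Others bid (5, 5, 5, 13): truth gives 0; bid 13 gives 3 > 0. Violating.
Others bid (5, 5, 5, 17): truth gives 0; bid 17 gives 2 > 0. Violating.
Others bid (5, 5, 11, 13): truth gives 0; bid 13 gives 2 > 0. Violating.
Others bid (5, 5, 5, 11): truth gives 4; no alternative beats it.
Others bid (5, 5, 11, 5): truth gives 4; no alternative beats it.
(Checking all 256 profiles: 39 have a profitable deviation, 217 do not.)

39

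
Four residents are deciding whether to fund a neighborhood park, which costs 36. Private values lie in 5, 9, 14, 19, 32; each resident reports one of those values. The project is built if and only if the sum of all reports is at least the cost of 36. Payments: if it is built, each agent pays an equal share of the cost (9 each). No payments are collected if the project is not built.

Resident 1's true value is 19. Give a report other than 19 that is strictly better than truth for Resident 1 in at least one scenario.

32

Suppose Resident 2 reports 5, Resident 3 reports 5 and Resident 4 reports 5.
Report 19: project not built, utility 0.
Report 32: project built, pays 9, utility 19 - 9 = 10.
So reporting 32 beats truth here (10 > 0).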